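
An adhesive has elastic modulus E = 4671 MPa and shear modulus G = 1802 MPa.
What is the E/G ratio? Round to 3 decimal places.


E/G = 4671 / 1802 = 2.592

2.592


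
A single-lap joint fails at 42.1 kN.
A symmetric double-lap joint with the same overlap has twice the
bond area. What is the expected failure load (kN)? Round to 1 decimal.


Double-lap load = 2 * 42.1 = 84.2 kN

84.2


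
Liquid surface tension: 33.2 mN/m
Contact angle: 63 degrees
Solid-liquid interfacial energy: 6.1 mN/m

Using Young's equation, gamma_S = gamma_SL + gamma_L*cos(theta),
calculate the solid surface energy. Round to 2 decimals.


gamma_S = 6.1 + 33.2 * cos(63)
= 21.17 mN/m

21.17


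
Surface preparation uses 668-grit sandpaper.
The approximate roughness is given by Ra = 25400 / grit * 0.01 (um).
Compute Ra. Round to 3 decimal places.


Ra = 25400 / 668 * 0.01
= 254 / 668
= 0.380 um

0.380


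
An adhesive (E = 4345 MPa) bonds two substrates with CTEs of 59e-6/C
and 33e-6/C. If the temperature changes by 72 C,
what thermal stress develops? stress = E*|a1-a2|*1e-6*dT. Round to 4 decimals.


Stress = 4345 * |59 - 33| * 1e-6 * 72
= 8.1338 MPa

8.1338


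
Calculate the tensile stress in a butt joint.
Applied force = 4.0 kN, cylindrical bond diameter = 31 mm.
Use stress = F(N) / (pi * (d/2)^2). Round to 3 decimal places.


A = pi * 15.5^2 = 754.7676 mm^2
sigma = 4000.0 / 754.7676 = 5.300 MPa

5.300


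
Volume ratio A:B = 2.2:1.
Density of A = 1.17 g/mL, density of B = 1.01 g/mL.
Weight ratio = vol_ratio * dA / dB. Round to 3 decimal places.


Wt ratio = 2.2 * 1.17 / 1.01
= 2.549

2.549


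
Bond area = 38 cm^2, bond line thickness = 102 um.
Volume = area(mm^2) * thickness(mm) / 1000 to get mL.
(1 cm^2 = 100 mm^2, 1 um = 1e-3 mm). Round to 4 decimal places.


area_mm2 = 38 * 100 = 3800
blt_mm = 102 * 1e-3 = 0.102
vol_mm3 = 3800 * 0.102 = 387.6
vol_mL = 387.6 / 1000 = 0.3876 mL

0.3876


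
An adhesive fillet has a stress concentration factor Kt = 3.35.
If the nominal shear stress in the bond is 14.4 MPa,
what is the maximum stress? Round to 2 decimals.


Max stress = 14.4 * 3.35 = 48.24 MPa

48.24


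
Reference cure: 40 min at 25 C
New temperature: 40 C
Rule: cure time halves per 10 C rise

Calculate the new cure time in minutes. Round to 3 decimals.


factor = 2^((40-25)/10) = 2.8284
t_new = 40 / 2.8284 = 14.142 min

14.142


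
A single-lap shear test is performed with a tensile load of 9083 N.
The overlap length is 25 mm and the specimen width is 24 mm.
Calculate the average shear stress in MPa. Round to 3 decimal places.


Shear stress = F / (overlap * width)
= 9083 / (25 * 24)
= 9083 / 600
= 15.138 MPa

15.138


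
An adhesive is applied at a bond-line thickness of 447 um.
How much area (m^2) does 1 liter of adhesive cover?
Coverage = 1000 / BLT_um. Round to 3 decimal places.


Coverage = 1000 / 447 = 2.237 m^2

2.237


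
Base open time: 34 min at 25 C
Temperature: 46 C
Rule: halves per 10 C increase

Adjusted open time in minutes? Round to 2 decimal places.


Acceleration = 2^((46-25)/10) = 4.2871
Open time = 34 / 4.2871 = 7.93 min

7.93


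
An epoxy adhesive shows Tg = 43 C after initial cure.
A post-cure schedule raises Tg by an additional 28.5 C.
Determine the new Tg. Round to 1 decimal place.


New Tg = 43 + 28.5
= 71.5 C

71.5


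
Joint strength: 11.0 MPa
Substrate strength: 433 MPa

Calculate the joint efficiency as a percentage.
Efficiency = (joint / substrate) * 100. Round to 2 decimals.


Efficiency = (11.0 / 433) * 100 = 2.54%

2.54


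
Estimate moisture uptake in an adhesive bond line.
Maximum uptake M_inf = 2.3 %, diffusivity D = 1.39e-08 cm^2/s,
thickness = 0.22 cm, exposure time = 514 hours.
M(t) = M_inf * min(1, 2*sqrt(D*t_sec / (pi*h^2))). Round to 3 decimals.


Convert time: 514 h = 1850400 s
ratio = min(1, 2*sqrt(1.39e-08*1850400/(pi*0.22^2)))
= 0.822569
M(t) = 2.3 * 0.822569 = 1.892%

1.892


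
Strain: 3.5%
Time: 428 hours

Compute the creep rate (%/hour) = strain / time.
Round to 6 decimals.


Creep rate = 3.5 / 428
= 0.008178 %/h

0.008178


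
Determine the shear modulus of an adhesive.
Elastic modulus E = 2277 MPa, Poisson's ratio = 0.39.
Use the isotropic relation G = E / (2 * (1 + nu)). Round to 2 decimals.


G = 2277 / (2*(1+0.39)) = 2277 / 2.78
= 819.06 MPa

819.06


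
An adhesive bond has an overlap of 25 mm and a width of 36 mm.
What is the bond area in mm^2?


Bond area = overlap * width
= 25 * 36
= 900 mm^2

900


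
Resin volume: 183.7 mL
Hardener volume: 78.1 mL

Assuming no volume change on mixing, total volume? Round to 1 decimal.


V_total = 183.7 + 78.1 = 261.8 mL

261.8


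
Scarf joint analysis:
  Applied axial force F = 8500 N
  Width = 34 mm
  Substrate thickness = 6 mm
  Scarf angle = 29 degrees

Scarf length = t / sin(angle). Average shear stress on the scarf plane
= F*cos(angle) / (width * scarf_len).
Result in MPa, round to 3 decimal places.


Scarf length = 6 / sin(29 deg) = 12.3760 mm
cos(29 deg) = 0.874620
Shear = 8500 * 0.874620 / (34 * 12.3760)
= 17.668 MPa

17.668


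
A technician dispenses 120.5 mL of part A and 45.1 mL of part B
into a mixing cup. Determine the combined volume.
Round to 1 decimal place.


Combined volume = 120.5 + 45.1
= 165.6 mL

165.6


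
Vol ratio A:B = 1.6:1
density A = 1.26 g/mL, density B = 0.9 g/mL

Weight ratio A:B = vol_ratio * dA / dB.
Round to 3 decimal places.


Weight ratio = 1.6 * 1.26 / 0.9
= 2.240

2.240


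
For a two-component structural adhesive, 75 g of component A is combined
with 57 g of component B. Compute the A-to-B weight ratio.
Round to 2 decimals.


Weight ratio A:B = 75 / 57
= 1.32

1.32


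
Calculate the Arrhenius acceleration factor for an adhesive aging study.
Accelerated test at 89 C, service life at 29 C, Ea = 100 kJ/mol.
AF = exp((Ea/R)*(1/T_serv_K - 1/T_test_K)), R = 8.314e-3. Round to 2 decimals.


T_test = 362.15 K, T_serv = 302.15 K
Ea/R = 100 / 0.008314 = 12027.90
AF = exp(12027.90 * (1/302.15 - 1/362.15))
= 731.60

731.60


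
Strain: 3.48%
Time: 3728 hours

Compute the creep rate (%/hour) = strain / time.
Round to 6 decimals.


Creep rate = 3.48 / 3728
= 0.000933 %/h

0.000933


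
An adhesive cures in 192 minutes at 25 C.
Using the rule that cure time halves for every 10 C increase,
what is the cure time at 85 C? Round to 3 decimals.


Factor = 2^((85 - 25) / 10) = 64.0000
Cure time = 192 / 64.0000
= 3.000 minutes

3.000


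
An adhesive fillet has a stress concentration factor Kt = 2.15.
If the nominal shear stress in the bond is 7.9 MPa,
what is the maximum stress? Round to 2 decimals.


Max stress = 7.9 * 2.15 = 16.99 MPa

16.99


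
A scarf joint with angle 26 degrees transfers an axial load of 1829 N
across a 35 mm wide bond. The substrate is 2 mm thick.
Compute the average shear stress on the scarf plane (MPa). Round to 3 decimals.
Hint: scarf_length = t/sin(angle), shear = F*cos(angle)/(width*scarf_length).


scarf_length = 2 / sin(26 deg) = 4.5623 mm
cos(26 deg) = 0.898794
shear stress = 1829 * 0.898794 / (35 * 4.5623)
= 10.295 MPa

10.295


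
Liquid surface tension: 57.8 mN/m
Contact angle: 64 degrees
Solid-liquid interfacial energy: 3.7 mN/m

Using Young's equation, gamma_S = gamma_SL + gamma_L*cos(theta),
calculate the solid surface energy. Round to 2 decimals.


gamma_S = 3.7 + 57.8 * cos(64)
= 29.04 mN/m

29.04


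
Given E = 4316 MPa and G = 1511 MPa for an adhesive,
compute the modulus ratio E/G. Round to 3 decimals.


E/G ratio = 4316 / 1511 = 2.856

2.856


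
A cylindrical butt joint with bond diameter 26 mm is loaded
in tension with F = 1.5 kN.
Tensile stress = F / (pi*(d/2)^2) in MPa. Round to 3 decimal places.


Area = pi * (26/2)^2 = 530.9292 mm^2
Stress = 1.5*1000 / 530.9292
= 2.825 MPa

2.825


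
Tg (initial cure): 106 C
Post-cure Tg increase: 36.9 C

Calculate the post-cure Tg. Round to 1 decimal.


Post-cure Tg = 106 + 36.9 = 142.9 C

142.9


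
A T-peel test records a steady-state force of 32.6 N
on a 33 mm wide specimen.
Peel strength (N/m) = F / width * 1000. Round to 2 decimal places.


Peel strength = 32.6 / 33 * 1000
= 987.88 N/m

987.88


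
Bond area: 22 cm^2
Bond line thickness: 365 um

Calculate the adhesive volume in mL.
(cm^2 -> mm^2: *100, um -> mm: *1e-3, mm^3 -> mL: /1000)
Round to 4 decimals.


V = 22*100 * 365*1e-3 / 1000
= 0.8030 mL

0.8030


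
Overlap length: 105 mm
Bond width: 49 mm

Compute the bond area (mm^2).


Bond area = 105 * 49 = 5145 mm^2

5145


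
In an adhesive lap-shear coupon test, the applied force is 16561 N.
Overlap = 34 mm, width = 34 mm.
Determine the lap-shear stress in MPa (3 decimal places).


stress = F / (overlap * width)
= 16561 / (34 * 34)
= 14.326 MPa

14.326


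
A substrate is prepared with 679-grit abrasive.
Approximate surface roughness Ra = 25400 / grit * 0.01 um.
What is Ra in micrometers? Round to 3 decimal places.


Ra = 25400 / 679 * 0.01 = 0.374 um

0.374


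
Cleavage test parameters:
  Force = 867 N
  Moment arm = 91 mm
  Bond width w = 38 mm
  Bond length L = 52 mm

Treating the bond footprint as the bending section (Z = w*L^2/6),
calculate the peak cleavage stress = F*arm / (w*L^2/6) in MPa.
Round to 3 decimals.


M = 867 * 91 = 78897 N*mm
Z = 38 * 52^2 / 6 = 102752 / 6 mm^3
sigma = M / Z = 6 * 78897 / 102752 = 473382 / 102752
= 4.607 MPa

4.607


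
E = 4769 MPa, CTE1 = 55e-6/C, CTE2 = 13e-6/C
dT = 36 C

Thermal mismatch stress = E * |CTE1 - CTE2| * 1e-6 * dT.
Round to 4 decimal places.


= 4769 * 42e-6 * 36
= 7.2107 MPa

7.2107


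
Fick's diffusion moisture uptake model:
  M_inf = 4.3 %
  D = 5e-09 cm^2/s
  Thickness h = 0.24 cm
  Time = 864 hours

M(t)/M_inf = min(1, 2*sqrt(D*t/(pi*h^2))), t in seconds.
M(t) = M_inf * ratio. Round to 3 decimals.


t_sec = 864 * 3600 = 3110400
ratio = 2*sqrt(5e-09*3110400/(pi*0.24^2))
= min(1, 0.586323)
= 0.586323
M(t) = 4.3 * 0.586323 = 2.521 %

2.521


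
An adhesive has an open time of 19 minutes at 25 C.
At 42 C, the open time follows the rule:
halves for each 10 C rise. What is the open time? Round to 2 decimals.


Factor = 2^((42-25)/10) = 3.2490
Open time = 19 / 3.2490 = 5.85 min

5.85


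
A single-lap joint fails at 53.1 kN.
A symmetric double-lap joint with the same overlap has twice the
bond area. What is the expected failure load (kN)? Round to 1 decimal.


Double-lap load = 2 * 53.1 = 106.2 kN

106.2


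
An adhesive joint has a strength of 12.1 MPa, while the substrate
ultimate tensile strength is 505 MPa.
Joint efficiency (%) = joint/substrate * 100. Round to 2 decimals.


Efficiency = 12.1 / 505 * 100
= 2.40%

2.40


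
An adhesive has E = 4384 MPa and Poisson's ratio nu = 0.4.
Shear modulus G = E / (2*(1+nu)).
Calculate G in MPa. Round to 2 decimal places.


G = 4384 / (2*(1+0.4))
= 4384 / 2.80
= 1565.71 MPa

1565.71


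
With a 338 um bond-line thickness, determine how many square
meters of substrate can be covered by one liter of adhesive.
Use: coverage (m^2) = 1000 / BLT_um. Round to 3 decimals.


Coverage = 1000 / 338 = 2.959 m^2

2.959


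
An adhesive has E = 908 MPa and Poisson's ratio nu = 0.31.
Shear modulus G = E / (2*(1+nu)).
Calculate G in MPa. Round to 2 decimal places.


G = 908 / (2*(1+0.31))
= 908 / 2.62
= 346.56 MPa

346.56


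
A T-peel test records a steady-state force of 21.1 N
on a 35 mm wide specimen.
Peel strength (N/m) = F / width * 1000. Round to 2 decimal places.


Peel strength = 21.1 / 35 * 1000
= 602.86 N/m

602.86


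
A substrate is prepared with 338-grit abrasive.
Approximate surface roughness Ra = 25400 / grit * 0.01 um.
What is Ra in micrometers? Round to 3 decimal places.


Ra = 25400 / 338 * 0.01 = 0.751 um

0.751


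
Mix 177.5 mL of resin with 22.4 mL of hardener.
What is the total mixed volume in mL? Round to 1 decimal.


Total = 177.5 + 22.4 = 199.9 mL

199.9


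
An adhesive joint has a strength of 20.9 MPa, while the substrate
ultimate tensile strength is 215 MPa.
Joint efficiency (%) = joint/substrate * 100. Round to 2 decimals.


Efficiency = 20.9 / 215 * 100
= 9.72%

9.72


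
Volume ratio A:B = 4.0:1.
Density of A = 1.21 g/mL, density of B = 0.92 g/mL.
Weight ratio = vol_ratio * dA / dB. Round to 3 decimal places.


Wt ratio = 4.0 * 1.21 / 0.92
= 5.261

5.261


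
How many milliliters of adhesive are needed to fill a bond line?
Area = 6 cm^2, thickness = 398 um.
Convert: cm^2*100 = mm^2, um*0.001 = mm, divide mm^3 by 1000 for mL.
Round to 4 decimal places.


= (6 * 100) * (398 * 0.001) / 1000
= 0.2388 mL

0.2388


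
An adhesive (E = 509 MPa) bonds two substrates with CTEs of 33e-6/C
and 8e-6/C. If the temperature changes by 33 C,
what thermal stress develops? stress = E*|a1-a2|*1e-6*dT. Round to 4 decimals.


Stress = 509 * |33 - 8| * 1e-6 * 33
= 0.4199 MPa

0.4199


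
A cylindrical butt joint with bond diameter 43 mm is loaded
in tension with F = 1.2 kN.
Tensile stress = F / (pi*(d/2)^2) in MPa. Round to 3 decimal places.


Area = pi * (43/2)^2 = 1452.2012 mm^2
Stress = 1.2*1000 / 1452.2012
= 0.826 MPa

0.826


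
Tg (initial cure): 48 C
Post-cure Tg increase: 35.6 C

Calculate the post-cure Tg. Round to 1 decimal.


Post-cure Tg = 48 + 35.6 = 83.6 C

83.6


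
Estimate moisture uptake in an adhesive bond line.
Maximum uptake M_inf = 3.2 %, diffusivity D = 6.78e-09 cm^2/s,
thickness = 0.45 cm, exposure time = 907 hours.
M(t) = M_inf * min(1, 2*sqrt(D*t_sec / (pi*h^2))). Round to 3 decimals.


Convert time: 907 h = 3265200 s
ratio = min(1, 2*sqrt(6.78e-09*3265200/(pi*0.45^2)))
= 0.373089
M(t) = 3.2 * 0.373089 = 1.194%

1.194


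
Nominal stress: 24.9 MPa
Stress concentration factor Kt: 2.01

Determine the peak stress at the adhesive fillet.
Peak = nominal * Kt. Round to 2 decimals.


Peak stress = 24.9 * 2.01
= 50.05 MPa

50.05


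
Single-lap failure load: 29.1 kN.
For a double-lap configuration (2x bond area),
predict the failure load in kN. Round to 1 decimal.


Failure load = 29.1 * 2 = 58.2 kN

58.2


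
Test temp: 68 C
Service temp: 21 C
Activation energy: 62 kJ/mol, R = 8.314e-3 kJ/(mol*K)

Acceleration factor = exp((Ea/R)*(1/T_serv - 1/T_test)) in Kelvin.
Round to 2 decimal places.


AF = exp((62/0.008314)*(1/294.15 - 1/341.15))
= 32.88

32.88


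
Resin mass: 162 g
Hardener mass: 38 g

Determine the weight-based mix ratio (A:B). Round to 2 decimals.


Ratio = 162 / 38 = 4.26

4.26


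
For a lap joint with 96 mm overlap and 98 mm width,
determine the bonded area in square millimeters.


Area = 96 * 98 = 9408 mm^2

9408


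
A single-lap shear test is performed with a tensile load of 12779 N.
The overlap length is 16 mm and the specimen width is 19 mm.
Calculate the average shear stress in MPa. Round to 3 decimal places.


Shear stress = F / (overlap * width)
= 12779 / (16 * 19)
= 12779 / 304
= 42.036 MPa

42.036


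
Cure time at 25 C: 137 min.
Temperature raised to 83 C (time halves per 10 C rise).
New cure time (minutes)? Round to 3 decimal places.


Acceleration factor = 2^(58/10) = 55.7152
New time = 137 / 55.7152 = 2.459 min

2.459


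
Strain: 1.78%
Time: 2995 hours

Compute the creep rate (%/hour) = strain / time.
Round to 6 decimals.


Creep rate = 1.78 / 2995
= 0.000594 %/h

0.000594


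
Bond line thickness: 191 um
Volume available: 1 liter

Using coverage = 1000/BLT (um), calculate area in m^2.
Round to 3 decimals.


1 L = 1e6 mm^3, thickness = 191 um = 0.191 mm
Area = 1e6 / 0.191 mm^2 = (1e6 / 0.191) / 1e6 m^2 = 1000 / 191 m^2
= 5.236 m^2

5.236


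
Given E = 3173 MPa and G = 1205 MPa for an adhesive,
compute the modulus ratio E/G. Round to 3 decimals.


E/G ratio = 3173 / 1205 = 2.633

2.633


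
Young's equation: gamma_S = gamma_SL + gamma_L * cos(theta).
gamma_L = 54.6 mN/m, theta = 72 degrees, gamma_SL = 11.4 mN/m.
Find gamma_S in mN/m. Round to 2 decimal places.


cos(72 deg) = 0.309017
gamma_S = 11.4 + 54.6 * 0.309017
= 28.27 mN/m

28.27


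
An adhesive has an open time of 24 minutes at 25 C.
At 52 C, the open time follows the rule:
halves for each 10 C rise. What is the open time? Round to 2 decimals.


Factor = 2^((52-25)/10) = 6.4980
Open time = 24 / 6.4980 = 3.69 min

3.69


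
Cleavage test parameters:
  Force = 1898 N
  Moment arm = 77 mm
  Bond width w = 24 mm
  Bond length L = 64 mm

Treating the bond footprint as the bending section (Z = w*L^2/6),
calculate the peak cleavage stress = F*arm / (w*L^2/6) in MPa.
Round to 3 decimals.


M = 1898 * 77 = 146146 N*mm
Z = 24 * 64^2 / 6 = 98304 / 6 mm^3
sigma = M / Z = 6 * 146146 / 98304 = 876876 / 98304
= 8.920 MPa

8.920


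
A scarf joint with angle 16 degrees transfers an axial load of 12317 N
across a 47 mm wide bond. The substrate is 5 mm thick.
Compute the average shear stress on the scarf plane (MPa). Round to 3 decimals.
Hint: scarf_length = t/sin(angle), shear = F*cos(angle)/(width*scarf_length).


scarf_length = 5 / sin(16 deg) = 18.1398 mm
cos(16 deg) = 0.961262
shear stress = 12317 * 0.961262 / (47 * 18.1398)
= 13.887 MPa

13.887


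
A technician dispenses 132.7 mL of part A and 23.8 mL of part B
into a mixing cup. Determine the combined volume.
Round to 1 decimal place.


Combined volume = 132.7 + 23.8
= 156.5 mL

156.5


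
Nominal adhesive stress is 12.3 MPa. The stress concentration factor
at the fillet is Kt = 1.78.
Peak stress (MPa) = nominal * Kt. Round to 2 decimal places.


Peak = 12.3 * 1.78 = 21.89 MPa

21.89


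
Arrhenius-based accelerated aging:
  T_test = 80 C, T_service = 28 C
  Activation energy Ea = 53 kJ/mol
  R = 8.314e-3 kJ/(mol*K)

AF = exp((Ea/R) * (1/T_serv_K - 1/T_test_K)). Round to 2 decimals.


T_test_K = 353.15, T_serv_K = 301.15
AF = exp((53/8.314e-3) * (1/301.15 - 1/353.15))
= 22.58

22.58


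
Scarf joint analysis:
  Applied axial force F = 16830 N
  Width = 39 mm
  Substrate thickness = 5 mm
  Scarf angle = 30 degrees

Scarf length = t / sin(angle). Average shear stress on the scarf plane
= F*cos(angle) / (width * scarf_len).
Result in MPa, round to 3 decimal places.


Scarf length = 5 / sin(30 deg) = 10.0000 mm
cos(30 deg) = 0.866025
Shear = 16830 * 0.866025 / (39 * 10.0000)
= 37.372 MPa

37.372


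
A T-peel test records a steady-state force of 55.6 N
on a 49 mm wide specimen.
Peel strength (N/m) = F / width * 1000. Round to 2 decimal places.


Peel strength = 55.6 / 49 * 1000
= 1134.69 N/m

1134.69


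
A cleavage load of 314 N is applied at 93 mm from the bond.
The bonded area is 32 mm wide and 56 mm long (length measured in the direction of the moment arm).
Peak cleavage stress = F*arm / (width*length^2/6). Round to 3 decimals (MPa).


Moment = 314 * 93 = 29202 N*mm
Section modulus = 32 * 3136 / 6 = 100352 / 6 mm^3
Stress = 29202 / (100352 / 6) = 175212 / 100352
= 1.746 MPa

1.746


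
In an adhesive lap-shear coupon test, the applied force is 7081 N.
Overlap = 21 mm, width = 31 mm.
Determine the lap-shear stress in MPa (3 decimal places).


stress = F / (overlap * width)
= 7081 / (21 * 31)
= 10.877 MPa

10.877


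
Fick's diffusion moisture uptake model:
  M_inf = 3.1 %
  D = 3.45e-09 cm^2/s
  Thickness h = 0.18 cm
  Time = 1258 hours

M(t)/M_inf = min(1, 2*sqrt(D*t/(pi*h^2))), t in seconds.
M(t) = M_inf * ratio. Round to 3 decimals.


t_sec = 1258 * 3600 = 4528800
ratio = 2*sqrt(3.45e-09*4528800/(pi*0.18^2))
= min(1, 0.783581)
= 0.783581
M(t) = 3.1 * 0.783581 = 2.429 %

2.429


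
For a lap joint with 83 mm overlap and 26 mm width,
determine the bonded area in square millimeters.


Area = 83 * 26 = 2158 mm^2

2158


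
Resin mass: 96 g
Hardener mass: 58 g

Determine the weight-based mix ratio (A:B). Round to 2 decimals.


Ratio = 96 / 58 = 1.66

1.66


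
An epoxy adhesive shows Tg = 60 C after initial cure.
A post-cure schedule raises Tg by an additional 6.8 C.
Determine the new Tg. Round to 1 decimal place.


New Tg = 60 + 6.8
= 66.8 C

66.8


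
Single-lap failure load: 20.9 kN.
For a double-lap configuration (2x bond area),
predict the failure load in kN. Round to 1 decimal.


Failure load = 20.9 * 2 = 41.8 kN

41.8


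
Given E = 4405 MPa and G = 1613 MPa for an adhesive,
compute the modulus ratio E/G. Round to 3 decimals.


E/G ratio = 4405 / 1613 = 2.731

2.731


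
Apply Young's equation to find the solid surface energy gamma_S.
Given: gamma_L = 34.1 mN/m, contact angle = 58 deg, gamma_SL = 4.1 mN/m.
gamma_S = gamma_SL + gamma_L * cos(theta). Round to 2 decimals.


theta_rad = 58 * pi/180 = 1.012291
gamma_S = 4.1 + 34.1 * cos(1.012291)
= 22.17 mN/m

22.17


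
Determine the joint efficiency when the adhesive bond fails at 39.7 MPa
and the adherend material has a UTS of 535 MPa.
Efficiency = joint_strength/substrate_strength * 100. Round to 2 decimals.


Joint efficiency = 39.7 / 535 * 100
= 7.42%

7.42


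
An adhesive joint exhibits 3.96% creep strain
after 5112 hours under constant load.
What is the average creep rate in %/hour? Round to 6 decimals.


Creep rate = strain / time
= 3.96 / 5112
= 0.000775 %/h

0.000775


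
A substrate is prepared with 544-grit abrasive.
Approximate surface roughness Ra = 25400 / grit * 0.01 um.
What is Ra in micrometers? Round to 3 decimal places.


Ra = 25400 / 544 * 0.01 = 0.467 um

0.467


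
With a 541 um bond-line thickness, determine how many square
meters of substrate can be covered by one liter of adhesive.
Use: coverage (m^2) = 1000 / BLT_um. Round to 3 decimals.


Coverage = 1000 / 541 = 1.848 m^2

1.848


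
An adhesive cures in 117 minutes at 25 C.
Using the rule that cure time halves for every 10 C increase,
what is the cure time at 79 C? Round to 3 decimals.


Factor = 2^((79 - 25) / 10) = 42.2243
Cure time = 117 / 42.2243
= 2.771 minutes

2.771


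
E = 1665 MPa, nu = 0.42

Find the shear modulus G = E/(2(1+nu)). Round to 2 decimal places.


G = 1665 / (2 * 1.42)
= 586.27 MPa

586.27


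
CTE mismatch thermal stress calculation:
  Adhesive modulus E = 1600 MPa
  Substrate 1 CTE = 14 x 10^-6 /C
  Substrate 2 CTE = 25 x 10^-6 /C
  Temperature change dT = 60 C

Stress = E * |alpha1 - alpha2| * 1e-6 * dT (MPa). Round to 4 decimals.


delta_alpha = |14 - 25| = 11 x 10^-6/C
Stress = 1600 * 11e-6 * 60
= 1.0560 MPa

1.0560


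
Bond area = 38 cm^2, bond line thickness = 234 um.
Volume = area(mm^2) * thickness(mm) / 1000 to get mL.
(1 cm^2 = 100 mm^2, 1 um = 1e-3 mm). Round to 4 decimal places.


area_mm2 = 38 * 100 = 3800
blt_mm = 234 * 1e-3 = 0.234
vol_mm3 = 3800 * 0.234 = 889.2
vol_mL = 889.2 / 1000 = 0.8892 mL

0.8892


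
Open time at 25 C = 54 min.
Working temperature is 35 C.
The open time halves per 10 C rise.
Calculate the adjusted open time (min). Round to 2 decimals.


factor = 2^((35 - 25) / 10) = 2.0000
ot = 54 / 2.0000 = 27.00 min

27.00


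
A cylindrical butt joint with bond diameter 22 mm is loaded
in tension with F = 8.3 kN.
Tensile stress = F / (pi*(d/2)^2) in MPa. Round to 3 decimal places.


Area = pi * (22/2)^2 = 380.1327 mm^2
Stress = 8.3*1000 / 380.1327
= 21.834 MPa

21.834


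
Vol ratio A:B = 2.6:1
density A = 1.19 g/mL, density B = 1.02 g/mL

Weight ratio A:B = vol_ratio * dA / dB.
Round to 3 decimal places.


Weight ratio = 2.6 * 1.19 / 1.02
= 3.033

3.033


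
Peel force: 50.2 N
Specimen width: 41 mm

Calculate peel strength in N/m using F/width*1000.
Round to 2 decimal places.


Peel strength = 50.2 / 41 * 1000 = 1224.39 N/m

1224.39


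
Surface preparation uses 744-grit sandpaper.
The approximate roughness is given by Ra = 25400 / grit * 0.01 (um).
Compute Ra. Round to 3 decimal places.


Ra = 25400 / 744 * 0.01
= 254 / 744
= 0.341 um

0.341


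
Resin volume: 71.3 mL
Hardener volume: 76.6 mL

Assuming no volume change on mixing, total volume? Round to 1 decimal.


V_total = 71.3 + 76.6 = 147.9 mL

147.9


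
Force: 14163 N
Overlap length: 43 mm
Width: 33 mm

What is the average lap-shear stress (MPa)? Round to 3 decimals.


Average shear stress = F / (overlap * width)
= 14163 / (43 * 33)
= 9.981 MPa

9.981


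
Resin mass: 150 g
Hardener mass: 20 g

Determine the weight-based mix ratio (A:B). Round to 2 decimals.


Ratio = 150 / 20 = 7.50

7.50


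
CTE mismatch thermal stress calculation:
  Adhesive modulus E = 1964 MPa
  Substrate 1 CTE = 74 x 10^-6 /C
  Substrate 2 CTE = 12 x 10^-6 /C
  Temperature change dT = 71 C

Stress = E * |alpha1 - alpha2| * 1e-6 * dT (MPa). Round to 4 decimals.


delta_alpha = |74 - 12| = 62 x 10^-6/C
Stress = 1964 * 62e-6 * 71
= 8.6455 MPa

8.6455


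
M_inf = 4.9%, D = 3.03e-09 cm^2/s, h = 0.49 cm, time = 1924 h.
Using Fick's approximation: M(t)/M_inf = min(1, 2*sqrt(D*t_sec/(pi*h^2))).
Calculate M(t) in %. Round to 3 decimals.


t = 6926400 s
ratio = min(1, 2*sqrt(3.03e-09*6926400/(pi*0.2401)))
= 0.333606
M(t) = 4.9 * 0.333606 = 1.635%

1.635


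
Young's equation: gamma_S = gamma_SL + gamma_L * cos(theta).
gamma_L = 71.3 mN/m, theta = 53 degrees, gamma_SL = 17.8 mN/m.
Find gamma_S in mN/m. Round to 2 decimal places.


cos(53 deg) = 0.601815
gamma_S = 17.8 + 71.3 * 0.601815
= 60.71 mN/m

60.71


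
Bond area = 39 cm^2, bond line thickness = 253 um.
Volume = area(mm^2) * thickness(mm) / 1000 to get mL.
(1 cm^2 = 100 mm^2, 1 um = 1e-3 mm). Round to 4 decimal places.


area_mm2 = 39 * 100 = 3900
blt_mm = 253 * 1e-3 = 0.253
vol_mm3 = 3900 * 0.253 = 986.7
vol_mL = 986.7 / 1000 = 0.9867 mL

0.9867


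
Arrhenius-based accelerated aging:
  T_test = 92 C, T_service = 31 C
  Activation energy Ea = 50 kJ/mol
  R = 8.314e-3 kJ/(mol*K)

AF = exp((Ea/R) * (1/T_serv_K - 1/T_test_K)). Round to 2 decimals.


T_test_K = 365.15, T_serv_K = 304.15
AF = exp((50/8.314e-3) * (1/304.15 - 1/365.15))
= 27.20

27.20


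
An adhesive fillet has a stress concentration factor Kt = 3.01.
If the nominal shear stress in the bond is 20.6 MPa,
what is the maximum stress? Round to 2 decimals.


Max stress = 20.6 * 3.01 = 62.01 MPa

62.01


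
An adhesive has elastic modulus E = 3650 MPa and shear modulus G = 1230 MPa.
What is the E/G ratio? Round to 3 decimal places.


E/G = 3650 / 1230 = 2.967

2.967


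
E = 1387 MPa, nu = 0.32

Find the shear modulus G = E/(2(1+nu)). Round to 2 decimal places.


G = 1387 / (2 * 1.32)
= 525.38 MPa

525.38


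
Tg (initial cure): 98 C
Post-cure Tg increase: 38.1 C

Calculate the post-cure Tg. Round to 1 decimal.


Post-cure Tg = 98 + 38.1 = 136.1 C

136.1


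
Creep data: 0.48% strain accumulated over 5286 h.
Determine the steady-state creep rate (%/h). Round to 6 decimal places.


Rate = 0.48 / 5286 = 0.000091 %/h

0.000091


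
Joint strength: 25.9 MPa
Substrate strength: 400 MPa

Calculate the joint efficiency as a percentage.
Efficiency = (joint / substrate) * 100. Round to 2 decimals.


Efficiency = (25.9 / 400) * 100 = 6.48%

6.48


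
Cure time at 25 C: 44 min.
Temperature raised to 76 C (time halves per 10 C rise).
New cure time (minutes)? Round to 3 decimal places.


Acceleration factor = 2^(51/10) = 34.2968
New time = 44 / 34.2968 = 1.283 min

1.283


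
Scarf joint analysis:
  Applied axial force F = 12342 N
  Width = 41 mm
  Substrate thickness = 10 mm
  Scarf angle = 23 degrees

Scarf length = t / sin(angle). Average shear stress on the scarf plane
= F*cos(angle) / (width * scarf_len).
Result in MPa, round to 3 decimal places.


Scarf length = 10 / sin(23 deg) = 25.5930 mm
cos(23 deg) = 0.920505
Shear = 12342 * 0.920505 / (41 * 25.5930)
= 10.827 MPa

10.827


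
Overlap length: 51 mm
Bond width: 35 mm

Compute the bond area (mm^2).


Bond area = 51 * 35 = 1785 mm^2

1785


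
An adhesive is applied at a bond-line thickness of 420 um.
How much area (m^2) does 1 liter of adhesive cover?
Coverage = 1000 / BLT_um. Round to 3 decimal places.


Coverage = 1000 / 420 = 2.381 m^2

2.381


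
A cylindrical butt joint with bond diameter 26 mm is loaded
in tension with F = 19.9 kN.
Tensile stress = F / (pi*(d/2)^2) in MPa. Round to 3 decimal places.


Area = pi * (26/2)^2 = 530.9292 mm^2
Stress = 19.9*1000 / 530.9292
= 37.481 MPa

37.481


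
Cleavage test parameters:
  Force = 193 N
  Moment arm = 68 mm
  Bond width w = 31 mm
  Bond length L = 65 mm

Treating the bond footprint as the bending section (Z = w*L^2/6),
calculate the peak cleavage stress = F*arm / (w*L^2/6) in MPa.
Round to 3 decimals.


M = 193 * 68 = 13124 N*mm
Z = 31 * 65^2 / 6 = 130975 / 6 mm^3
sigma = M / Z = 6 * 13124 / 130975 = 78744 / 130975
= 0.601 MPa

0.601


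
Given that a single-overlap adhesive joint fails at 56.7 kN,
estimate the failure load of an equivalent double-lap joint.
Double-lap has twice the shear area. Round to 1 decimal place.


Double-lap factor = 2
Expected load = 56.7 * 2 = 113.4 kN

113.4


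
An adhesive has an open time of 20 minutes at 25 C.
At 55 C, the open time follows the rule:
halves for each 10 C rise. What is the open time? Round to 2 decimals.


Factor = 2^((55-25)/10) = 8.0000
Open time = 20 / 8.0000 = 2.50 min

2.50


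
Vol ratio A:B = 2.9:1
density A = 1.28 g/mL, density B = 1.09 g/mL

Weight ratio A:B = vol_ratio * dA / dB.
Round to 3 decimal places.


Weight ratio = 2.9 * 1.28 / 1.09
= 3.406

3.406


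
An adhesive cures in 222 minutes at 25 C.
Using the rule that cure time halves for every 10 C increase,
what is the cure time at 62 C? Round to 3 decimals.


Factor = 2^((62 - 25) / 10) = 12.9960
Cure time = 222 / 12.9960
= 17.082 minutes

17.082


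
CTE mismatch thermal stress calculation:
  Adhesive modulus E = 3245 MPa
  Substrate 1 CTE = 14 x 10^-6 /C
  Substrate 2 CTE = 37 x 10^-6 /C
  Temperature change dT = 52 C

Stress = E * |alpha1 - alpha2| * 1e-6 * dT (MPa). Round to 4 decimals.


delta_alpha = |14 - 37| = 23 x 10^-6/C
Stress = 3245 * 23e-6 * 52
= 3.8810 MPa

3.8810


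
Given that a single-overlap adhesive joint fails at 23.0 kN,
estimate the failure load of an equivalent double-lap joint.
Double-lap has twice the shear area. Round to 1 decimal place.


Double-lap factor = 2
Expected load = 23.0 * 2 = 46.0 kN

46.0


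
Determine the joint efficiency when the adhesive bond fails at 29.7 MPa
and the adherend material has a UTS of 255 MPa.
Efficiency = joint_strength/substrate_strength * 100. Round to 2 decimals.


Joint efficiency = 29.7 / 255 * 100
= 11.65%

11.65


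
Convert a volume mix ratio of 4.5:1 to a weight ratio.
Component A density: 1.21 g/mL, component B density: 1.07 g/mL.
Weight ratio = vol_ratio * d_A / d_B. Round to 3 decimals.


= 4.5 * 1.21 / 1.07 = 5.089

5.089


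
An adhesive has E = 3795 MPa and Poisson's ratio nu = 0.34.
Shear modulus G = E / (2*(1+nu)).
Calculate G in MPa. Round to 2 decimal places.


G = 3795 / (2*(1+0.34))
= 3795 / 2.68
= 1416.04 MPa

1416.04


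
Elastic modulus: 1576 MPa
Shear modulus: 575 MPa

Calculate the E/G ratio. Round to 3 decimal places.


E / G = 1576 / 575 = 2.741

2.741


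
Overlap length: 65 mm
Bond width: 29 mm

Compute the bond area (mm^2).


Bond area = 65 * 29 = 1885 mm^2

1885


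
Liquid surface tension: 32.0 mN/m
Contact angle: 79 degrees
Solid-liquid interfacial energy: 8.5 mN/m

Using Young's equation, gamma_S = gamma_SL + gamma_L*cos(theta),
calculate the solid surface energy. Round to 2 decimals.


gamma_S = 8.5 + 32.0 * cos(79)
= 14.61 mN/m

14.61


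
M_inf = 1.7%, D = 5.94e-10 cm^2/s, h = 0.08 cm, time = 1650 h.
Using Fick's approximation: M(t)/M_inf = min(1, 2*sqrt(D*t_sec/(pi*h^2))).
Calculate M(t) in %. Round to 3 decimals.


t = 5940000 s
ratio = min(1, 2*sqrt(5.94e-10*5940000/(pi*0.0064)))
= 0.837822
M(t) = 1.7 * 0.837822 = 1.424%

1.424


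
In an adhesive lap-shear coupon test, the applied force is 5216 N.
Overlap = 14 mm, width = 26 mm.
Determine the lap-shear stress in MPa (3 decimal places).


stress = F / (overlap * width)
= 5216 / (14 * 26)
= 14.330 MPa

14.330


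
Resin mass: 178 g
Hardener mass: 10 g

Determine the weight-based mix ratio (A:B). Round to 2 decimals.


Ratio = 178 / 10 = 17.80

17.80


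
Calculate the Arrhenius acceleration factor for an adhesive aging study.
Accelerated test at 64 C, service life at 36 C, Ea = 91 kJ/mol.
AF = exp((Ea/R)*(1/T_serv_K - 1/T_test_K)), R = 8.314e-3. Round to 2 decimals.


T_test = 337.15 K, T_serv = 309.15 K
Ea/R = 91 / 0.008314 = 10945.39
AF = exp(10945.39 * (1/309.15 - 1/337.15))
= 18.92

18.92


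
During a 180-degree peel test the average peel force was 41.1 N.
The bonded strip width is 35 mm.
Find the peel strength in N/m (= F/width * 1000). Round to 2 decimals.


Peel strength = F/width * 1000
= 41.1 / 35 * 1000
= 1174.29 N/m

1174.29


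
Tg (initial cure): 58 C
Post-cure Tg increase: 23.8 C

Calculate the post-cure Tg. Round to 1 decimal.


Post-cure Tg = 58 + 23.8 = 81.8 C

81.8


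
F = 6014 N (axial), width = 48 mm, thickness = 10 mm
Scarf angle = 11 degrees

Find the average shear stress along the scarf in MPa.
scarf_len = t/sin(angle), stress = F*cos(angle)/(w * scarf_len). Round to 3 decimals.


scarf_len = 10/sin(11 deg) = 52.4084
cos(11 deg) = 0.981627
stress = 6014*0.981627/(48*52.4084) = 2.347 MPa

2.347


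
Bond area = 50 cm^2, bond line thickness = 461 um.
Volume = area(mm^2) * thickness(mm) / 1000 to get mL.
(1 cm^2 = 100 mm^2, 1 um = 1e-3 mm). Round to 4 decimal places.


area_mm2 = 50 * 100 = 5000
blt_mm = 461 * 1e-3 = 0.461
vol_mm3 = 5000 * 0.461 = 2305.0
vol_mL = 2305.0 / 1000 = 2.3050 mL

2.3050


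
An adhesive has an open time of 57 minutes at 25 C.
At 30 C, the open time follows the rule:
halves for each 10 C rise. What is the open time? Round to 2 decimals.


Factor = 2^((30-25)/10) = 1.4142
Open time = 57 / 1.4142 = 40.31 min

40.31


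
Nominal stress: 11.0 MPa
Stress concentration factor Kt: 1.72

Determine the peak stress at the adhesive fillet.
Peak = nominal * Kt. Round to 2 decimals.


Peak stress = 11.0 * 1.72
= 18.92 MPa

18.92


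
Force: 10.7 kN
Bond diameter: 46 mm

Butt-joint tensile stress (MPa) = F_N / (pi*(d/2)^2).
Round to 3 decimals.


F_N = 10.7 * 1000 = 10700.0 N
A = pi*(23.0)^2 = 1661.9025 mm^2
stress = 10700.0 / 1661.9025 = 6.438 MPa

6.438


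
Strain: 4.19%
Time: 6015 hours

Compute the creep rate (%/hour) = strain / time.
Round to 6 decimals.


Creep rate = 4.19 / 6015
= 0.000697 %/h

0.000697


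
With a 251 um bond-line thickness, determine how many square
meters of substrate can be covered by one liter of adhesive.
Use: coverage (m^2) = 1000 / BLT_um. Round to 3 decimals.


Coverage = 1000 / 251 = 3.984 m^2

3.984


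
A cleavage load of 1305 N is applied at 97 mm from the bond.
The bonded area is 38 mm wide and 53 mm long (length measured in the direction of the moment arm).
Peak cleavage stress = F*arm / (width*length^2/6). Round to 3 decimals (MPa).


Moment = 1305 * 97 = 126585 N*mm
Section modulus = 38 * 2809 / 6 = 106742 / 6 mm^3
Stress = 126585 / (106742 / 6) = 759510 / 106742
= 7.115 MPa

7.115


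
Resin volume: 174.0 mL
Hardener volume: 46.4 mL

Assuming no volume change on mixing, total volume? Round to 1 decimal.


V_total = 174.0 + 46.4 = 220.4 mL

220.4


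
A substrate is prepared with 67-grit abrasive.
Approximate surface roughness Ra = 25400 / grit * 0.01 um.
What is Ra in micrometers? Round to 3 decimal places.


Ra = 25400 / 67 * 0.01 = 3.791 um

3.791


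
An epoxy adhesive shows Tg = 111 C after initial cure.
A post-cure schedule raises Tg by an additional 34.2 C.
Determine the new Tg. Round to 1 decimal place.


New Tg = 111 + 34.2
= 145.2 C

145.2


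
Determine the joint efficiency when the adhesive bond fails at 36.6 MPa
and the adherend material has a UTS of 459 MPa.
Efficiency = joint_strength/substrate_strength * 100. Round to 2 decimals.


Joint efficiency = 36.6 / 459 * 100
= 7.97%

7.97


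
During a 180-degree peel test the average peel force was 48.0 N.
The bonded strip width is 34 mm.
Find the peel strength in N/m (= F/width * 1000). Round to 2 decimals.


Peel strength = F/width * 1000
= 48.0 / 34 * 1000
= 1411.76 N/m

1411.76


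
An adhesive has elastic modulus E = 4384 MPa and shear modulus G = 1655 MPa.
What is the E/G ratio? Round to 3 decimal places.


E/G = 4384 / 1655 = 2.649

2.649


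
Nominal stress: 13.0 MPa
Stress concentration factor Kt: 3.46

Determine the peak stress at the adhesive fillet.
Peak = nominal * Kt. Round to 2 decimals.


Peak stress = 13.0 * 3.46
= 44.98 MPa

44.98


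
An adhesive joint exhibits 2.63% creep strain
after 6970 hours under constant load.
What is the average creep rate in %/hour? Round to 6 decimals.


Creep rate = strain / time
= 2.63 / 6970
= 0.000377 %/h

0.000377


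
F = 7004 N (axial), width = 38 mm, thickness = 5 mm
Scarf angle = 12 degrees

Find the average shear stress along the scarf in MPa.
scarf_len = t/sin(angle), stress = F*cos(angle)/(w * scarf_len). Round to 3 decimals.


scarf_len = 5/sin(12 deg) = 24.0487
cos(12 deg) = 0.978148
stress = 7004*0.978148/(38*24.0487) = 7.497 MPa

7.497


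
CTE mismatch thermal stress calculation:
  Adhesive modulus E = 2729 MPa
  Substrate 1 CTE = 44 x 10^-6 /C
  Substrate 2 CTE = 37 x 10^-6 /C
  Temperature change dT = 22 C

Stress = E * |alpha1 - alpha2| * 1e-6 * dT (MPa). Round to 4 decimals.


delta_alpha = |44 - 37| = 7 x 10^-6/C
Stress = 2729 * 7e-6 * 22
= 0.4203 MPa

0.4203


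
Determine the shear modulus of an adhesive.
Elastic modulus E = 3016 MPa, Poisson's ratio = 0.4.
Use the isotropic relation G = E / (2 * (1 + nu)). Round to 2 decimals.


G = 3016 / (2*(1+0.4)) = 3016 / 2.80
= 1077.14 MPa

1077.14


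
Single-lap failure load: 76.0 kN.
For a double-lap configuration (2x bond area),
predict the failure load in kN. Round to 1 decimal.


Failure load = 76.0 * 2 = 152.0 kN

152.0


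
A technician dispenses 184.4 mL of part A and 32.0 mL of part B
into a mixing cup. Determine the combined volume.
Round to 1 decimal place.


Combined volume = 184.4 + 32.0
= 216.4 mL

216.4


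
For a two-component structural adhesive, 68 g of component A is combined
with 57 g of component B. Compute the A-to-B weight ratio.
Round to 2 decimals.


Weight ratio A:B = 68 / 57
= 1.19

1.19


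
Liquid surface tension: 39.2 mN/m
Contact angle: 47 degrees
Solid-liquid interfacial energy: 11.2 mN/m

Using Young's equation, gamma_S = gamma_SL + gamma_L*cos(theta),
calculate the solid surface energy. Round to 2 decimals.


gamma_S = 11.2 + 39.2 * cos(47)
= 37.93 mN/m

37.93


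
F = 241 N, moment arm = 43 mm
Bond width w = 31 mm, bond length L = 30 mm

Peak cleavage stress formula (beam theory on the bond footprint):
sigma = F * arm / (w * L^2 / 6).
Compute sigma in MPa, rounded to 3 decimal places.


sigma = (241 * 43) / (31 * 900 / 6)
= 10363 * 6 / 27900
= 62178 / 27900
= 2.229 MPa

2.229


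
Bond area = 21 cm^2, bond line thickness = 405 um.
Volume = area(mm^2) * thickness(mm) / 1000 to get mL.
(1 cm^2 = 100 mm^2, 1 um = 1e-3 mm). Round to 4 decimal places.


area_mm2 = 21 * 100 = 2100
blt_mm = 405 * 1e-3 = 0.405
vol_mm3 = 2100 * 0.405 = 850.5
vol_mL = 850.5 / 1000 = 0.8505 mL

0.8505


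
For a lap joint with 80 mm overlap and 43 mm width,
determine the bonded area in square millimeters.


Area = 80 * 43 = 3440 mm^2

3440


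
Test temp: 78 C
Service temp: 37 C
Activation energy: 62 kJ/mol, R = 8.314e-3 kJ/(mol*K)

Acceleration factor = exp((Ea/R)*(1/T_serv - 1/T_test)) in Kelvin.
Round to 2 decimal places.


AF = exp((62/0.008314)*(1/310.15 - 1/351.15))
= 16.57

16.57


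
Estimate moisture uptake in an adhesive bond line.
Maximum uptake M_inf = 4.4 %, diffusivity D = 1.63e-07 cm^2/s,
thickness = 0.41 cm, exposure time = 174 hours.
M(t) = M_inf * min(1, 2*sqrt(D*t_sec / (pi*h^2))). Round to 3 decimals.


Convert time: 174 h = 626400 s
ratio = min(1, 2*sqrt(1.63e-07*626400/(pi*0.41^2)))
= 0.879409
M(t) = 4.4 * 0.879409 = 3.869%

3.869
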